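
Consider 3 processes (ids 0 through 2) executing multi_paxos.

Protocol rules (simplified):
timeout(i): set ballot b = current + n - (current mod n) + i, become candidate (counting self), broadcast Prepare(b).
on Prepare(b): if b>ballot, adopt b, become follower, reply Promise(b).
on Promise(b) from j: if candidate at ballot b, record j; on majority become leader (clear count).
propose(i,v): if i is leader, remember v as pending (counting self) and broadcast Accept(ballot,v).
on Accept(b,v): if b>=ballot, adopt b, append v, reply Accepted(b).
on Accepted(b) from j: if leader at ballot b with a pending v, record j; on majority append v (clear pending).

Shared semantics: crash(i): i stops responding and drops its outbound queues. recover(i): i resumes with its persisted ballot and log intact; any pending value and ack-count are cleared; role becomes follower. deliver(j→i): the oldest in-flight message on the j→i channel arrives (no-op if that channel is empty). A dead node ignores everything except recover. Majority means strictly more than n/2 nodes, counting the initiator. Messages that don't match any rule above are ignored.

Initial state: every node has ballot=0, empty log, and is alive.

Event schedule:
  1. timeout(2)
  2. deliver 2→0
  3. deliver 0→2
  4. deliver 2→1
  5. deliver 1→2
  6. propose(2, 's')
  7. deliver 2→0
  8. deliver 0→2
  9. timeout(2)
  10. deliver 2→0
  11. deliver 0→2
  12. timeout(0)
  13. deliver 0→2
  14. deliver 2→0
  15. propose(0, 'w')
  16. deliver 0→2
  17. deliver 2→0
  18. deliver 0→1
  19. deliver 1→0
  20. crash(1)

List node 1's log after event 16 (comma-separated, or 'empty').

[1] timeout(2) → N2(cand b5 [-])
[2] deliver 2→0 → N0(foll b5 [-])
[3] deliver 0→2 → N2(lead b5 [-])
[4] deliver 2→1 → N1(foll b5 [-])
[5] deliver 1→2 → ∅
[6] propose(2,'s') → ∅
[7] deliver 2→0 → N0(foll b5 [s])
[8] deliver 0→2 → N2(lead b5 [s])
[9] timeout(2) → N2(cand b8 [s])
[10] deliver 2→0 → N0(foll b8 [s])
[11] deliver 0→2 → N2(lead b8 [s])
[12] timeout(0) → N0(cand b9 [s])
[13] deliver 0→2 → N2(foll b9 [s])
[14] deliver 2→0 → N0(lead b9 [s])
[15] propose(0,'w') → ∅
[16] deliver 0→2 → N2(foll b9 [s,w])

empty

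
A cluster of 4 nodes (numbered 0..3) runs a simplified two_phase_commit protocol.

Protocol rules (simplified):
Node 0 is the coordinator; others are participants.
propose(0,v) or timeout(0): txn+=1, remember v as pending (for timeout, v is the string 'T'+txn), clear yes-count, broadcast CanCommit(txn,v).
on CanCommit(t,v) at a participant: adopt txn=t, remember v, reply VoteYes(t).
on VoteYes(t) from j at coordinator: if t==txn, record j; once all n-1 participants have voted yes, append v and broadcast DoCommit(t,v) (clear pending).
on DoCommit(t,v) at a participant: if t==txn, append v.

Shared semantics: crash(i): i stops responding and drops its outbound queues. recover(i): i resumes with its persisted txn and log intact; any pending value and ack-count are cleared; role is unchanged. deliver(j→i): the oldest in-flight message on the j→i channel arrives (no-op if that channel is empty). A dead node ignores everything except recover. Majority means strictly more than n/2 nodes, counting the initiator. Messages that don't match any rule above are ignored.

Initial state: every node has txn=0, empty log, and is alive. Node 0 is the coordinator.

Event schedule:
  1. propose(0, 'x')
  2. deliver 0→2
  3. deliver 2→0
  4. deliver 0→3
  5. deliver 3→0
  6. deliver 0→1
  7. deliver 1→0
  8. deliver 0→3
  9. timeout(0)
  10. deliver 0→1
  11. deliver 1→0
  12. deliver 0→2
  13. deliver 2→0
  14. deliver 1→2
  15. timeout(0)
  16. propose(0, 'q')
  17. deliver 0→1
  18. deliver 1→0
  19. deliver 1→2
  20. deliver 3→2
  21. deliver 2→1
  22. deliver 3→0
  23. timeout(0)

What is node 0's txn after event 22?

4

after 1 — propose(0,'x'): n0:coor/t1/[-]
after 2 — deliver 0→2: n2:part/t1/[-]
after 3 — deliver 2→0: ·
after 4 — deliver 0→3: n3:part/t1/[-]
after 5 — deliver 3→0: ·
after 6 — deliver 0→1: n1:part/t1/[-]
after 7 — deliver 1→0: n0:coor/t1/[x]
after 8 — deliver 0→3: n3:part/t1/[x]
after 9 — timeout(0): n0:coor/t2/[x]
after 10 — deliver 0→1: n1:part/t1/[x]
after 11 — deliver 1→0: ·
after 12 — deliver 0→2: n2:part/t1/[x]
after 13 — deliver 2→0: ·
after 14 — deliver 1→2: ·
after 15 — timeout(0): n0:coor/t3/[x]
after 16 — propose(0,'q'): n0:coor/t4/[x]
after 17 — deliver 0→1: n1:part/t2/[x]
after 18 — deliver 1→0: ·
after 19 — deliver 1→2: ·
after 20 — deliver 3→2: ·
after 21 — deliver 2→1: ·
after 22 — deliver 3→0: ·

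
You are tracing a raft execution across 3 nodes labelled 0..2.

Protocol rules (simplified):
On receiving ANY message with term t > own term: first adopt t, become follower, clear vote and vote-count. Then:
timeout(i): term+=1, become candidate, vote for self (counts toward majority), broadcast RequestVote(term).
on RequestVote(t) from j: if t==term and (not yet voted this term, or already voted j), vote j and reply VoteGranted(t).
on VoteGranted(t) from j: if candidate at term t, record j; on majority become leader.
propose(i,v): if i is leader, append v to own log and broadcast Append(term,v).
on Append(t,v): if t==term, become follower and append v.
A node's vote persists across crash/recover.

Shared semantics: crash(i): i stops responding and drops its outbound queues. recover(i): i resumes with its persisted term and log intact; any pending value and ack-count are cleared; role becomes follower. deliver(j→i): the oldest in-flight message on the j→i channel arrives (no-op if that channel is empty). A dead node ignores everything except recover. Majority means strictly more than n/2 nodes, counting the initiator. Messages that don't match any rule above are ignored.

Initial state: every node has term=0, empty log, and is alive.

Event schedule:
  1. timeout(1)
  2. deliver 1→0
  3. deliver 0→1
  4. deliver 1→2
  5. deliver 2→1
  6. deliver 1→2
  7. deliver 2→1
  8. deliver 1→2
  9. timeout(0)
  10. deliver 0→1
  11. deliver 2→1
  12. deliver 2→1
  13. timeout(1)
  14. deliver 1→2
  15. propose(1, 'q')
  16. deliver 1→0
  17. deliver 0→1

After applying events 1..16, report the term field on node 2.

after 1 — timeout(1): n1:cand/t1/[-]
after 2 — deliver 1→0: n0:foll/t1/[-]
after 3 — deliver 0→1: n1:lead/t1/[-]
after 4 — deliver 1→2: n2:foll/t1/[-]
after 5 — deliver 2→1: ·
after 6 — deliver 1→2: ·
after 7 — deliver 2→1: ·
after 8 — deliver 1→2: ·
after 9 — timeout(0): n0:cand/t2/[-]
after 10 — deliver 0→1: n1:foll/t2/[-]
after 11 — deliver 2→1: ·
after 12 — deliver 2→1: ·
after 13 — timeout(1): n1:cand/t3/[-]
after 14 — deliver 1→2: n2:foll/t3/[-]
after 15 — propose(1,'q'): ·
after 16 — deliver 1→0: n0:lead/t2/[-]

3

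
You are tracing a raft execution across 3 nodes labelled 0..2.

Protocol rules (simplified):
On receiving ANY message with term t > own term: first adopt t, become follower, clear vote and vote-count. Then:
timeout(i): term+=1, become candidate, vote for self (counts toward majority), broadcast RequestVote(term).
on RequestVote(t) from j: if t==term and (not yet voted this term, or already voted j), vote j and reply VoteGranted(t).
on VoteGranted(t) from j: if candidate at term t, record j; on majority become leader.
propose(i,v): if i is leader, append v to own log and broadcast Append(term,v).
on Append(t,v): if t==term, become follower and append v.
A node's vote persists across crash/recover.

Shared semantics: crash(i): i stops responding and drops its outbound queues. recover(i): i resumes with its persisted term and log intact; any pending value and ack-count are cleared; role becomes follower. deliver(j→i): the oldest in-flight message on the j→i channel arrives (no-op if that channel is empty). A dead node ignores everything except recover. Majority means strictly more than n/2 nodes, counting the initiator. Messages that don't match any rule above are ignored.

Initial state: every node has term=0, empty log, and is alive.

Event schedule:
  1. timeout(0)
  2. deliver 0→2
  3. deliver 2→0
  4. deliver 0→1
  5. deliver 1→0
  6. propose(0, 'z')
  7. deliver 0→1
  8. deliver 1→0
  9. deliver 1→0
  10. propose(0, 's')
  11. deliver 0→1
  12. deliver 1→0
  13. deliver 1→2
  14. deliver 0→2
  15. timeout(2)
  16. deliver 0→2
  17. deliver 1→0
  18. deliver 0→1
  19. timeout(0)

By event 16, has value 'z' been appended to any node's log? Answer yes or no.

step 1 timeout(0): 0={cand,t=1,log=-}
step 2 deliver 0→2: 2={foll,t=1,log=-}
step 3 deliver 2→0: 0={lead,t=1,log=-}
step 4 deliver 0→1: 1={foll,t=1,log=-}
step 5 deliver 1→0: —
step 6 propose(0,'z'): 0={lead,t=1,log=z}
step 7 deliver 0→1: 1={foll,t=1,log=z}
step 8 deliver 1→0: —
step 9 deliver 1→0: —
step 10 propose(0,'s'): 0={lead,t=1,log=z,s}
step 11 deliver 0→1: 1={foll,t=1,log=z,s}
step 12 deliver 1→0: —
step 13 deliver 1→2: —
step 14 deliver 0→2: 2={foll,t=1,log=z}
step 15 timeout(2): 2={cand,t=2,log=z}
step 16 deliver 0→2: —

yes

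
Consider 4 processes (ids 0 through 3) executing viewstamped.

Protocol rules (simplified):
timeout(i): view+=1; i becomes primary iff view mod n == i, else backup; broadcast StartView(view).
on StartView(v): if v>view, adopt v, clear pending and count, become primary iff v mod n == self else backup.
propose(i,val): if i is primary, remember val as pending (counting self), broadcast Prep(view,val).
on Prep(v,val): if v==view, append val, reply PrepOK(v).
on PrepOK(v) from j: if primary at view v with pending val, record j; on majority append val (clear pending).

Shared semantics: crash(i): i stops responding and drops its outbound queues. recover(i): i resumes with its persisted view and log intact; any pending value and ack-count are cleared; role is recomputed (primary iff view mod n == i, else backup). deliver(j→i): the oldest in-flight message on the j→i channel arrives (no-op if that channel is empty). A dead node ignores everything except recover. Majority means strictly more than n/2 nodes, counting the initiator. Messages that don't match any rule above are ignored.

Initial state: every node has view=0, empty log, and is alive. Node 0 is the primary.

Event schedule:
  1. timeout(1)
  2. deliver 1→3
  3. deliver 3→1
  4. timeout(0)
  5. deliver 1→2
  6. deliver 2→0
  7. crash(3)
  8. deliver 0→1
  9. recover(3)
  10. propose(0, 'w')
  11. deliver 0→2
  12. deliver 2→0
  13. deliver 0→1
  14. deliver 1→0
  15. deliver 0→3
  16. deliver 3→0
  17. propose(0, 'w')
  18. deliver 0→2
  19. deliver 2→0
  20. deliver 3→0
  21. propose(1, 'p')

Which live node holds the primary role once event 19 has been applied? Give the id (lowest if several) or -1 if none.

[1] timeout(1) → N1(prim v1 [-])
[2] deliver 1→3 → N3(back v1 [-])
[3] deliver 3→1 → ∅
[4] timeout(0) → N0(back v1 [-])
[5] deliver 1→2 → N2(back v1 [-])
[6] deliver 2→0 → ∅
[7] crash(3) → N3(✗back v1 [-])
[8] deliver 0→1 → ∅
[9] recover(3) → N3(back v1 [-])
[10] propose(0,'w') → ∅
[11] deliver 0→2 → ∅
[12] deliver 2→0 → ∅
[13] deliver 0→1 → ∅
[14] deliver 1→0 → ∅
[15] deliver 0→3 → ∅
[16] deliver 3→0 → ∅
[17] propose(0,'w') → ∅
[18] deliver 0→2 → ∅
[19] deliver 2→0 → ∅

1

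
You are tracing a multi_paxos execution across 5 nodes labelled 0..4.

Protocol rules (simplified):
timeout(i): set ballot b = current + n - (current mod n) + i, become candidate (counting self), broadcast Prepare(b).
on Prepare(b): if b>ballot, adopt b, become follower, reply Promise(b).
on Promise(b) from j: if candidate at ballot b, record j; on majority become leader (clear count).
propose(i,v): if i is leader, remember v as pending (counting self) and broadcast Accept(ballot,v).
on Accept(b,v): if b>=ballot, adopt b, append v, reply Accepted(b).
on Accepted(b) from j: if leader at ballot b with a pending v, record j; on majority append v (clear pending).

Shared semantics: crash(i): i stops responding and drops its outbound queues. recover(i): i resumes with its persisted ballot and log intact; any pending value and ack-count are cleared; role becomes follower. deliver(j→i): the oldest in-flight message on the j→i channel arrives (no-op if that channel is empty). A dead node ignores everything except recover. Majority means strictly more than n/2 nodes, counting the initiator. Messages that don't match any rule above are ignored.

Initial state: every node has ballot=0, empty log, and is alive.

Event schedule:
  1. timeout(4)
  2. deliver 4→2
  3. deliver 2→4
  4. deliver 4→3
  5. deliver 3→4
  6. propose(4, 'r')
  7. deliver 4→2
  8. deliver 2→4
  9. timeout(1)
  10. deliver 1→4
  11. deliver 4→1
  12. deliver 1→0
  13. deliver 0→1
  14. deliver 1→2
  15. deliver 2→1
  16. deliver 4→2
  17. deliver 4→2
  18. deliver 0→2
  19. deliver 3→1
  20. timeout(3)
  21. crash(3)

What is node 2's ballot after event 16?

9

[1] timeout(4) → N4(cand b9 [-])
[2] deliver 4→2 → N2(foll b9 [-])
[3] deliver 2→4 → ∅
[4] deliver 4→3 → N3(foll b9 [-])
[5] deliver 3→4 → N4(lead b9 [-])
[6] propose(4,'r') → ∅
[7] deliver 4→2 → N2(foll b9 [r])
[8] deliver 2→4 → ∅
[9] timeout(1) → N1(cand b6 [-])
[10] deliver 1→4 → ∅
[11] deliver 4→1 → N1(foll b9 [-])
[12] deliver 1→0 → N0(foll b6 [-])
[13] deliver 0→1 → ∅
[14] deliver 1→2 → ∅
[15] deliver 2→1 → ∅
[16] deliver 4→2 → ∅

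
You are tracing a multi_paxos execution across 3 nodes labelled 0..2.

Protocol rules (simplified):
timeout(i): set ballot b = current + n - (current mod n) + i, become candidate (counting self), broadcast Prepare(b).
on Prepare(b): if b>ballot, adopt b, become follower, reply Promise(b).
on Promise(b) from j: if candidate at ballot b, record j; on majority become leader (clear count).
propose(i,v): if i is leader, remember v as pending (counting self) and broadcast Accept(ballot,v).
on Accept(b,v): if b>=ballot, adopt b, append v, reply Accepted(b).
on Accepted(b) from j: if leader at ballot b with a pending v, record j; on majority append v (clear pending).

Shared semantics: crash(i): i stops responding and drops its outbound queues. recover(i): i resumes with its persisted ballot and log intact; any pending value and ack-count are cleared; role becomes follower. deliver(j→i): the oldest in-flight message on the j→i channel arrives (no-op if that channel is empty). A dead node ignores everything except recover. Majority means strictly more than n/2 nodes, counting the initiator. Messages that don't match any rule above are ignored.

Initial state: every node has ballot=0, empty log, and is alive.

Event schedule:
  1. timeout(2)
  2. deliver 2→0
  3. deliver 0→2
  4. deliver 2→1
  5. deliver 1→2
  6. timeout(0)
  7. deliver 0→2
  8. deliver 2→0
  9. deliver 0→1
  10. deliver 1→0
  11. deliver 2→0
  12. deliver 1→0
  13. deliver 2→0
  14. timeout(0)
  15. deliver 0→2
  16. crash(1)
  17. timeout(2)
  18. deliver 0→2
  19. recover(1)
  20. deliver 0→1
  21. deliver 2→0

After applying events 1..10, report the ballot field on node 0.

1. timeout(2):  <2:cand b5 ->
2. deliver 2→0:  <0:foll b5 ->
3. deliver 0→2:  <2:lead b5 ->
4. deliver 2→1:  <1:foll b5 ->
5. deliver 1→2:  nop
6. timeout(0):  <0:cand b6 ->
7. deliver 0→2:  <2:foll b6 ->
8. deliver 2→0:  <0:lead b6 ->
9. deliver 0→1:  <1:foll b6 ->
10. deliver 1→0:  nop

6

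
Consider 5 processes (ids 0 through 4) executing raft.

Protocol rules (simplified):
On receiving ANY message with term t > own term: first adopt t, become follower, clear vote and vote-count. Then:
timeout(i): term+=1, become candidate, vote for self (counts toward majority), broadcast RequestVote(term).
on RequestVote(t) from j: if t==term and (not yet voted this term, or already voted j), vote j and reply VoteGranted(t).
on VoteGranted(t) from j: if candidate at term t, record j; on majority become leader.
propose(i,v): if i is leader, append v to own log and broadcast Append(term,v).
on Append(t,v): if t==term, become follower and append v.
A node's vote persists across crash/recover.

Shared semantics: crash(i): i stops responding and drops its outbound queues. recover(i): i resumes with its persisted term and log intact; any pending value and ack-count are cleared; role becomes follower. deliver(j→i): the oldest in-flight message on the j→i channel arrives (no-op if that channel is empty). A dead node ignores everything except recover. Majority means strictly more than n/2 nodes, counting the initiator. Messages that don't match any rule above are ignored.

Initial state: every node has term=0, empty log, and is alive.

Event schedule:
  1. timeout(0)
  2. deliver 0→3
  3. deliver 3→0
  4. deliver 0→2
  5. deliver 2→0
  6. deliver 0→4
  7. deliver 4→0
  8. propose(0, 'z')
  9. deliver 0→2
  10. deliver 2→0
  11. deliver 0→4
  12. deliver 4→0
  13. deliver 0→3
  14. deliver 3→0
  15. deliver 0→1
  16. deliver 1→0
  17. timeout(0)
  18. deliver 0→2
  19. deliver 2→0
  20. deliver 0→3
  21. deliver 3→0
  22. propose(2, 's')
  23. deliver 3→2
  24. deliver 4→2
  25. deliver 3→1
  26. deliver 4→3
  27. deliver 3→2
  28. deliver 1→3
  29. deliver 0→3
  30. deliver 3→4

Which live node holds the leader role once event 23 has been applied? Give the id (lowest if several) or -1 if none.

0

e1 timeout(0): 0[cand,t=1,-]
e2 deliver 0→3: 3[foll,t=1,-]
e3 deliver 3→0: ·
e4 deliver 0→2: 2[foll,t=1,-]
e5 deliver 2→0: 0[lead,t=1,-]
e6 deliver 0→4: 4[foll,t=1,-]
e7 deliver 4→0: ·
e8 propose(0,'z'): 0[lead,t=1,z]
e9 deliver 0→2: 2[foll,t=1,z]
e10 deliver 2→0: ·
e11 deliver 0→4: 4[foll,t=1,z]
e12 deliver 4→0: ·
e13 deliver 0→3: 3[foll,t=1,z]
e14 deliver 3→0: ·
e15 deliver 0→1: 1[foll,t=1,-]
e16 deliver 1→0: ·
e17 timeout(0): 0[cand,t=2,z]
e18 deliver 0→2: 2[foll,t=2,z]
e19 deliver 2→0: ·
e20 deliver 0→3: 3[foll,t=2,z]
e21 deliver 3→0: 0[lead,t=2,z]
e22 propose(2,'s'): ·
e23 deliver 3→2: ·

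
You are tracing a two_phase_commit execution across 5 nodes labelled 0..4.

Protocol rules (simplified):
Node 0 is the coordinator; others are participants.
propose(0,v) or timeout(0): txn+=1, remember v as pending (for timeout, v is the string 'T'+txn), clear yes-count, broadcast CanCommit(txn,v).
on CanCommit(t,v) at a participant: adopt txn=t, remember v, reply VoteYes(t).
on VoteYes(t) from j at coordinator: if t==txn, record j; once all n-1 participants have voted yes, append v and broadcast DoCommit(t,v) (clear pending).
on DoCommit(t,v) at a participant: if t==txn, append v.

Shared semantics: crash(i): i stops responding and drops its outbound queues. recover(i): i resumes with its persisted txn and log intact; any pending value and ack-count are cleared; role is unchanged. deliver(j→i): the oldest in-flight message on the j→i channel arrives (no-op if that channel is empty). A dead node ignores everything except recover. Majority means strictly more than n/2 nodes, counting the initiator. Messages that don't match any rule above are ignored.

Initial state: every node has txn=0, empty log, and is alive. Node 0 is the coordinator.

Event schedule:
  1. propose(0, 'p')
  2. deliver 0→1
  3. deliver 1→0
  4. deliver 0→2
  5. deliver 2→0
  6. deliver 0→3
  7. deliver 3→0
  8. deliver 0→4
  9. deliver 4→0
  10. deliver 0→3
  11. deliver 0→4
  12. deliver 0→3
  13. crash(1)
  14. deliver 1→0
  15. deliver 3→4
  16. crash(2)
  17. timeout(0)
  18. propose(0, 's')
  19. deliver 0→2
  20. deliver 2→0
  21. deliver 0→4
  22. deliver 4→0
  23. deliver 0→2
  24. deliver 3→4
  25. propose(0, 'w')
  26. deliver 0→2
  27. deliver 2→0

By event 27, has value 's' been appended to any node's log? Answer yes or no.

step 1 propose(0,'p'): 0={coor,t=1,log=-}
step 2 deliver 0→1: 1={part,t=1,log=-}
step 3 deliver 1→0: —
step 4 deliver 0→2: 2={part,t=1,log=-}
step 5 deliver 2→0: —
step 6 deliver 0→3: 3={part,t=1,log=-}
step 7 deliver 3→0: —
step 8 deliver 0→4: 4={part,t=1,log=-}
step 9 deliver 4→0: 0={coor,t=1,log=p}
step 10 deliver 0→3: 3={part,t=1,log=p}
step 11 deliver 0→4: 4={part,t=1,log=p}
step 12 deliver 0→3: —
step 13 crash(1): 1={✗part,t=1,log=-}
step 14 deliver 1→0: —
step 15 deliver 3→4: —
step 16 crash(2): 2={✗part,t=1,log=-}
step 17 timeout(0): 0={coor,t=2,log=p}
step 18 propose(0,'s'): 0={coor,t=3,log=p}
step 19 deliver 0→2: —
step 20 deliver 2→0: —
step 21 deliver 0→4: 4={part,t=2,log=p}
step 22 deliver 4→0: —
step 23 deliver 0→2: —
step 24 deliver 3→4: —
step 25 propose(0,'w'): 0={coor,t=4,log=p}
step 26 deliver 0→2: —
step 27 deliver 2→0: —

no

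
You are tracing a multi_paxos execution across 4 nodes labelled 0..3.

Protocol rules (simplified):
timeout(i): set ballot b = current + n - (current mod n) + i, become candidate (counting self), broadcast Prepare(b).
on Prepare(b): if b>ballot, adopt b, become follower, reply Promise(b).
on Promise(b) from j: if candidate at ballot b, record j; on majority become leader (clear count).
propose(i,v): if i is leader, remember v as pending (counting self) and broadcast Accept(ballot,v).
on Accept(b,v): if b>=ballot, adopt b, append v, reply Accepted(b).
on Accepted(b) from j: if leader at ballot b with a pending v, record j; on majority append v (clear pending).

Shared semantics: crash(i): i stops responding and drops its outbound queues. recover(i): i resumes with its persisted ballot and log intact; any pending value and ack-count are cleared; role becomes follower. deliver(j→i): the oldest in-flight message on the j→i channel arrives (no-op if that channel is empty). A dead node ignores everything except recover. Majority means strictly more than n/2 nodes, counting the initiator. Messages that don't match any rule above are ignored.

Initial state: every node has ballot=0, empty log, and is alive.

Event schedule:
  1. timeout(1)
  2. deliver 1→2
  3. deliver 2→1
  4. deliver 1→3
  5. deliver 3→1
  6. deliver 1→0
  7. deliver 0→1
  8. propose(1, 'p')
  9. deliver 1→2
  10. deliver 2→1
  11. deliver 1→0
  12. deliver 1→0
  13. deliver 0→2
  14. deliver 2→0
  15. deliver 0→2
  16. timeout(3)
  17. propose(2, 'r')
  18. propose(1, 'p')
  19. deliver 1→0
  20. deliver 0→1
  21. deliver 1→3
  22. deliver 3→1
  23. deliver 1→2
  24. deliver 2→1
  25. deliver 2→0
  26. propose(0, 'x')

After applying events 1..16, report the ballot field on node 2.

5

e1 timeout(1): 1[cand,b=5,-]
e2 deliver 1→2: 2[foll,b=5,-]
e3 deliver 2→1: ·
e4 deliver 1→3: 3[foll,b=5,-]
e5 deliver 3→1: 1[lead,b=5,-]
e6 deliver 1→0: 0[foll,b=5,-]
e7 deliver 0→1: ·
e8 propose(1,'p'): ·
e9 deliver 1→2: 2[foll,b=5,p]
e10 deliver 2→1: ·
e11 deliver 1→0: 0[foll,b=5,p]
e12 deliver 1→0: ·
e13 deliver 0→2: ·
e14 deliver 2→0: ·
e15 deliver 0→2: ·
e16 timeout(3): 3[cand,b=11,-]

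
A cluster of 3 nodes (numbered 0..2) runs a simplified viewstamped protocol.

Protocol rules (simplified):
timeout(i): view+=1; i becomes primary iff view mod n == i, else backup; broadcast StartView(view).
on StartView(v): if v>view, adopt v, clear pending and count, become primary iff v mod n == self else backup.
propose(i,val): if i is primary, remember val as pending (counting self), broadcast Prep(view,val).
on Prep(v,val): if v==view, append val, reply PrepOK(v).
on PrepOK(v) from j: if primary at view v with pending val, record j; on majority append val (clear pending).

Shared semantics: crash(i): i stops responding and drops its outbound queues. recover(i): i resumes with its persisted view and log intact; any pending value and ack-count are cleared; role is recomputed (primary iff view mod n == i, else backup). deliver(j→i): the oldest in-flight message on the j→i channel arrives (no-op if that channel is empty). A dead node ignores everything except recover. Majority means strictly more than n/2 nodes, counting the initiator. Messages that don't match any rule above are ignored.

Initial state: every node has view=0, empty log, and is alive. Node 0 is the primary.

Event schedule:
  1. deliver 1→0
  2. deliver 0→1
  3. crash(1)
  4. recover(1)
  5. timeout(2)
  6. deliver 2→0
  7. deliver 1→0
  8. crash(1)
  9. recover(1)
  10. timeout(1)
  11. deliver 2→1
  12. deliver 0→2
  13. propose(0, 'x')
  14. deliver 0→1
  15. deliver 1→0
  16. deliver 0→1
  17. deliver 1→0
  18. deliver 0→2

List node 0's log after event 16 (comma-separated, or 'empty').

[1] deliver 1→0 → ∅
[2] deliver 0→1 → ∅
[3] crash(1) → N1(✗back v0 [-])
[4] recover(1) → N1(back v0 [-])
[5] timeout(2) → N2(back v1 [-])
[6] deliver 2→0 → N0(back v1 [-])
[7] deliver 1→0 → ∅
[8] crash(1) → N1(✗back v0 [-])
[9] recover(1) → N1(back v0 [-])
[10] timeout(1) → N1(prim v1 [-])
[11] deliver 2→1 → ∅
[12] deliver 0→2 → ∅
[13] propose(0,'x') → ∅
[14] deliver 0→1 → ∅
[15] deliver 1→0 → ∅
[16] deliver 0→1 → ∅

empty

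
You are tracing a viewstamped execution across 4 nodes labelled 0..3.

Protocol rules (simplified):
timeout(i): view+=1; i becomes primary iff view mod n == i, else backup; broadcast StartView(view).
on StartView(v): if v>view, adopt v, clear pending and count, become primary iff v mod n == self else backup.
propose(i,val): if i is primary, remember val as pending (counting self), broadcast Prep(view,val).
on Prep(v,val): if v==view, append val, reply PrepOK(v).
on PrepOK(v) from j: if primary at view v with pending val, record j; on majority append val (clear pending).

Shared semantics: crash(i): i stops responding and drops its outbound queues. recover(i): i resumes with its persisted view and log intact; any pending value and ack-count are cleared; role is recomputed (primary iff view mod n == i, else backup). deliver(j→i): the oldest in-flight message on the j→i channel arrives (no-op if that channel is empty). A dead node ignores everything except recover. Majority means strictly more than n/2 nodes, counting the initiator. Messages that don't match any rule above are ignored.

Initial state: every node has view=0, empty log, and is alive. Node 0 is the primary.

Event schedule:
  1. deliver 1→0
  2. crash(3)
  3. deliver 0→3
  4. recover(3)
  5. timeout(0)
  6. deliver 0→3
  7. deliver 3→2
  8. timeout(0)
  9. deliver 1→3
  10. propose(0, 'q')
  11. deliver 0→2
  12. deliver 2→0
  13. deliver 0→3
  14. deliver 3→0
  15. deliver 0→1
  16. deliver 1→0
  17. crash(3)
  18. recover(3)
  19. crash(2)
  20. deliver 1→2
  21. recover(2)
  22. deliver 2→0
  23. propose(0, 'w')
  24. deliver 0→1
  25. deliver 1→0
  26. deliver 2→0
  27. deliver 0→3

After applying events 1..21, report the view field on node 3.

[1] deliver 1→0 → ∅
[2] crash(3) → N3(✗back v0 [-])
[3] deliver 0→3 → ∅
[4] recover(3) → N3(back v0 [-])
[5] timeout(0) → N0(back v1 [-])
[6] deliver 0→3 → N3(back v1 [-])
[7] deliver 3→2 → ∅
[8] timeout(0) → N0(back v2 [-])
[9] deliver 1→3 → ∅
[10] propose(0,'q') → ∅
[11] deliver 0→2 → N2(back v1 [-])
[12] deliver 2→0 → ∅
[13] deliver 0→3 → N3(back v2 [-])
[14] deliver 3→0 → ∅
[15] deliver 0→1 → N1(prim v1 [-])
[16] deliver 1→0 → ∅
[17] crash(3) → N3(✗back v2 [-])
[18] recover(3) → N3(back v2 [-])
[19] crash(2) → N2(✗back v1 [-])
[20] deliver 1→2 → ∅
[21] recover(2) → N2(back v1 [-])

2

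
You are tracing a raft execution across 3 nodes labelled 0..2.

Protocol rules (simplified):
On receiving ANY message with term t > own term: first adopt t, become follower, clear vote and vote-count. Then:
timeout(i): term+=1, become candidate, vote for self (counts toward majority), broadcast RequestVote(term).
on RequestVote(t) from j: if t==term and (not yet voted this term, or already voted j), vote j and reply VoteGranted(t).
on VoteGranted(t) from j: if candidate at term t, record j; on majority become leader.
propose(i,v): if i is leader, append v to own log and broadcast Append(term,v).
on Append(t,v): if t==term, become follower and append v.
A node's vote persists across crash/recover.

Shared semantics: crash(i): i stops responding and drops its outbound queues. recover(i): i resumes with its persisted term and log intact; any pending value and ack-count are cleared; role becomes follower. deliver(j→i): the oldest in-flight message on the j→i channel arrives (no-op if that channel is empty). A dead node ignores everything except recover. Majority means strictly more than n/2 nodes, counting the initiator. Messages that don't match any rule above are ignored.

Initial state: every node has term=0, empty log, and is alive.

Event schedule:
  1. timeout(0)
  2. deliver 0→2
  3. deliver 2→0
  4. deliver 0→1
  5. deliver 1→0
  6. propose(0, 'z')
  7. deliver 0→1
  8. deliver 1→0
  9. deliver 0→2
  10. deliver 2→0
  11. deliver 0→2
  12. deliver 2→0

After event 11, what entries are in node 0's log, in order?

e1 timeout(0): 0[cand,t=1,-]
e2 deliver 0→2: 2[foll,t=1,-]
e3 deliver 2→0: 0[lead,t=1,-]
e4 deliver 0→1: 1[foll,t=1,-]
e5 deliver 1→0: ·
e6 propose(0,'z'): 0[lead,t=1,z]
e7 deliver 0→1: 1[foll,t=1,z]
e8 deliver 1→0: ·
e9 deliver 0→2: 2[foll,t=1,z]
e10 deliver 2→0: ·
e11 deliver 0→2: ·

z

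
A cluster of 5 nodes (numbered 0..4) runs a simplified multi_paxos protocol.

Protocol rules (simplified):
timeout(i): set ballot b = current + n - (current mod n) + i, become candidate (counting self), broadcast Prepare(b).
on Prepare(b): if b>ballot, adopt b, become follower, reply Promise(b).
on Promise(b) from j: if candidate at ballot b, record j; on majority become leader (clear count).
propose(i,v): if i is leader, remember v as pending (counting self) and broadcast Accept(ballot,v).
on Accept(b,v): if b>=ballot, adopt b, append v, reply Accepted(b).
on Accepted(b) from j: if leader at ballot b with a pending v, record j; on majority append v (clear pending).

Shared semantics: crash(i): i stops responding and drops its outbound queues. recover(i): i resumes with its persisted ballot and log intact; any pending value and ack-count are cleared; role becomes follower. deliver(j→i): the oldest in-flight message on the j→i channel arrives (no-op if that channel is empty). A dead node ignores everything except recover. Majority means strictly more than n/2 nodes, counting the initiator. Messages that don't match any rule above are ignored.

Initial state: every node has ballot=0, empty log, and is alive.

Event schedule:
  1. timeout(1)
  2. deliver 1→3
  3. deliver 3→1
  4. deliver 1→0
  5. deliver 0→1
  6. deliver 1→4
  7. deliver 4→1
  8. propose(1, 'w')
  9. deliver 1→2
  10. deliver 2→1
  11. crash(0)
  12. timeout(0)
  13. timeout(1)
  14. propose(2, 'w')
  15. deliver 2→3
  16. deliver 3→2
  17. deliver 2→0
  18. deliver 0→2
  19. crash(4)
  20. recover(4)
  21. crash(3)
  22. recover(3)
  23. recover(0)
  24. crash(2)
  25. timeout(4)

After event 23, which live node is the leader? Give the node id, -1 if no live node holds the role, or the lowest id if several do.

e1 timeout(1): 1[cand,b=6,-]
e2 deliver 1→3: 3[foll,b=6,-]
e3 deliver 3→1: ·
e4 deliver 1→0: 0[foll,b=6,-]
e5 deliver 0→1: 1[lead,b=6,-]
e6 deliver 1→4: 4[foll,b=6,-]
e7 deliver 4→1: ·
e8 propose(1,'w'): ·
e9 deliver 1→2: 2[foll,b=6,-]
e10 deliver 2→1: ·
e11 crash(0): 0[✗foll,b=6,-]
e12 timeout(0): ·
e13 timeout(1): 1[cand,b=11,-]
e14 propose(2,'w'): ·
e15 deliver 2→3: ·
e16 deliver 3→2: ·
e17 deliver 2→0: ·
e18 deliver 0→2: ·
e19 crash(4): 4[✗foll,b=6,-]
e20 recover(4): 4[foll,b=6,-]
e21 crash(3): 3[✗foll,b=6,-]
e22 recover(3): 3[foll,b=6,-]
e23 recover(0): 0[foll,b=6,-]

-1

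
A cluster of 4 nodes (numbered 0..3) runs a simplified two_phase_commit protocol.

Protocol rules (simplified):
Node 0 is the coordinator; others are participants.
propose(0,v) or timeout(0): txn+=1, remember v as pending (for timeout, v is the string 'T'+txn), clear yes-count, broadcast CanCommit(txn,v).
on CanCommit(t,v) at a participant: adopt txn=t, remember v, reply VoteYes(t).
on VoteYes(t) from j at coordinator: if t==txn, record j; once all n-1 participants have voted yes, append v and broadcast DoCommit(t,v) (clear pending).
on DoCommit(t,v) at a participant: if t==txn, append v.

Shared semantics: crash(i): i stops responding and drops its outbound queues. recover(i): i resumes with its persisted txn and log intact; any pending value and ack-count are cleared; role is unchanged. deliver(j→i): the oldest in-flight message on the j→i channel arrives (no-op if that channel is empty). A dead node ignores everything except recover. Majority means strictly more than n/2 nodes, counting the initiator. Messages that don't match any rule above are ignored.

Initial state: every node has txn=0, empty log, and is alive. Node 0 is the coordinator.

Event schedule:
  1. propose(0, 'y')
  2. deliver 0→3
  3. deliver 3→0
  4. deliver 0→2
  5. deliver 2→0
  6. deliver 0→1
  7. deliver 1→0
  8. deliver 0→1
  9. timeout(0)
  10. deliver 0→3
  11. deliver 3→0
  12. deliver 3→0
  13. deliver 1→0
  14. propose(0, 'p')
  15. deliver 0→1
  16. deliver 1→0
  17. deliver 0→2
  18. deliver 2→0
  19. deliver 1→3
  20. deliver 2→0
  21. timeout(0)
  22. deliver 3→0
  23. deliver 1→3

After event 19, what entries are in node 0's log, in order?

y

step 1 propose(0,'y'): 0={coor,t=1,log=-}
step 2 deliver 0→3: 3={part,t=1,log=-}
step 3 deliver 3→0: —
step 4 deliver 0→2: 2={part,t=1,log=-}
step 5 deliver 2→0: —
step 6 deliver 0→1: 1={part,t=1,log=-}
step 7 deliver 1→0: 0={coor,t=1,log=y}
step 8 deliver 0→1: 1={part,t=1,log=y}
step 9 timeout(0): 0={coor,t=2,log=y}
step 10 deliver 0→3: 3={part,t=1,log=y}
step 11 deliver 3→0: —
step 12 deliver 3→0: —
step 13 deliver 1→0: —
step 14 propose(0,'p'): 0={coor,t=3,log=y}
step 15 deliver 0→1: 1={part,t=2,log=y}
step 16 deliver 1→0: —
step 17 deliver 0→2: 2={part,t=1,log=y}
step 18 deliver 2→0: —
step 19 deliver 1→3: —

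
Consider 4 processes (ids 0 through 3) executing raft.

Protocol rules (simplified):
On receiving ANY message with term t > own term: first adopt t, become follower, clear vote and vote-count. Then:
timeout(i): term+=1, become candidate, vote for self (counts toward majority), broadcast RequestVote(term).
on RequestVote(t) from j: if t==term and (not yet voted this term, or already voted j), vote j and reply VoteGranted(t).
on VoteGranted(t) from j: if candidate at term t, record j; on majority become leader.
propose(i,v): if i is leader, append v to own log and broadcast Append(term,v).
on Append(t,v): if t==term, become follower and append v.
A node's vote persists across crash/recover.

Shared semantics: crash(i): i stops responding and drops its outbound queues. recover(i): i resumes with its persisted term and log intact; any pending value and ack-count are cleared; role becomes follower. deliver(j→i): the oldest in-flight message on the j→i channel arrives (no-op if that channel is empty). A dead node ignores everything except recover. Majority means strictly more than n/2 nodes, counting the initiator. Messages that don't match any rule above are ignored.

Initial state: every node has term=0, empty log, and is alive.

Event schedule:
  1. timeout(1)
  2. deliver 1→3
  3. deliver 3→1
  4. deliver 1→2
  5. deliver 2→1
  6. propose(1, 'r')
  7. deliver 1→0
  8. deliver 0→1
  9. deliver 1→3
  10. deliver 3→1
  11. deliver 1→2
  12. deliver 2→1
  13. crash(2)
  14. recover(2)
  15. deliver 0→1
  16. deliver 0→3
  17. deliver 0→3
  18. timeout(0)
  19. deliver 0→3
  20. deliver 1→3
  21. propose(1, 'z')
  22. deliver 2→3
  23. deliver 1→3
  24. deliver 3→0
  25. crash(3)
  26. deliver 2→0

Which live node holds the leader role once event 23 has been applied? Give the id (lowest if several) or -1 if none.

1

step 1 timeout(1): 1={cand,t=1,log=-}
step 2 deliver 1→3: 3={foll,t=1,log=-}
step 3 deliver 3→1: —
step 4 deliver 1→2: 2={foll,t=1,log=-}
step 5 deliver 2→1: 1={lead,t=1,log=-}
step 6 propose(1,'r'): 1={lead,t=1,log=r}
step 7 deliver 1→0: 0={foll,t=1,log=-}
step 8 deliver 0→1: —
step 9 deliver 1→3: 3={foll,t=1,log=r}
step 10 deliver 3→1: —
step 11 deliver 1→2: 2={foll,t=1,log=r}
step 12 deliver 2→1: —
step 13 crash(2): 2={✗foll,t=1,log=r}
step 14 recover(2): 2={foll,t=1,log=r}
step 15 deliver 0→1: —
step 16 deliver 0→3: —
step 17 deliver 0→3: —
step 18 timeout(0): 0={cand,t=2,log=-}
step 19 deliver 0→3: 3={foll,t=2,log=r}
step 20 deliver 1→3: —
step 21 propose(1,'z'): 1={lead,t=1,log=r,z}
step 22 deliver 2→3: —
step 23 deliver 1→3: —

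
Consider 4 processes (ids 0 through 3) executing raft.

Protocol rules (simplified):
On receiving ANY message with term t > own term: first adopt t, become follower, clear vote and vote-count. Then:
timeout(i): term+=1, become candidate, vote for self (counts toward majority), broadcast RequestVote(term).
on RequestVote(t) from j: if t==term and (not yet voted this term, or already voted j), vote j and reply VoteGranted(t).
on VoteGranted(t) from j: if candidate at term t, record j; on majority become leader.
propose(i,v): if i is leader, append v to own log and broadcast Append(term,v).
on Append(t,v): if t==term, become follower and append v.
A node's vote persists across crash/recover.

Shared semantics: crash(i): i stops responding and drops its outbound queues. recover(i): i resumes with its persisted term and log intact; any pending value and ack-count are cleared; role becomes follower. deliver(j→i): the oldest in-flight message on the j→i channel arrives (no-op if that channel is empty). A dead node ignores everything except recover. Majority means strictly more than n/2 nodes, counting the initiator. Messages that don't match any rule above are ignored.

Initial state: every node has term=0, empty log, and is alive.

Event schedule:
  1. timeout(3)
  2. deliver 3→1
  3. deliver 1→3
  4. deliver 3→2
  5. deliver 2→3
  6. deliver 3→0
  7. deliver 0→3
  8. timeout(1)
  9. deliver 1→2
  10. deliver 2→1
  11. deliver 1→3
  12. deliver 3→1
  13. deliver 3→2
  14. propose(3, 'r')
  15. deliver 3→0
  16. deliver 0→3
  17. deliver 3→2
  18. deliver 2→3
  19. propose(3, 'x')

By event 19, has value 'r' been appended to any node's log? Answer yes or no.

no

1. timeout(3):  <3:cand t1 ->
2. deliver 3→1:  <1:foll t1 ->
3. deliver 1→3:  nop
4. deliver 3→2:  <2:foll t1 ->
5. deliver 2→3:  <3:lead t1 ->
6. deliver 3→0:  <0:foll t1 ->
7. deliver 0→3:  nop
8. timeout(1):  <1:cand t2 ->
9. deliver 1→2:  <2:foll t2 ->
10. deliver 2→1:  nop
11. deliver 1→3:  <3:foll t2 ->
12. deliver 3→1:  <1:lead t2 ->
13. deliver 3→2:  nop
14. propose(3,'r'):  nop
15. deliver 3→0:  nop
16. deliver 0→3:  nop
17. deliver 3→2:  nop
18. deliver 2→3:  nop
19. propose(3,'x'):  nop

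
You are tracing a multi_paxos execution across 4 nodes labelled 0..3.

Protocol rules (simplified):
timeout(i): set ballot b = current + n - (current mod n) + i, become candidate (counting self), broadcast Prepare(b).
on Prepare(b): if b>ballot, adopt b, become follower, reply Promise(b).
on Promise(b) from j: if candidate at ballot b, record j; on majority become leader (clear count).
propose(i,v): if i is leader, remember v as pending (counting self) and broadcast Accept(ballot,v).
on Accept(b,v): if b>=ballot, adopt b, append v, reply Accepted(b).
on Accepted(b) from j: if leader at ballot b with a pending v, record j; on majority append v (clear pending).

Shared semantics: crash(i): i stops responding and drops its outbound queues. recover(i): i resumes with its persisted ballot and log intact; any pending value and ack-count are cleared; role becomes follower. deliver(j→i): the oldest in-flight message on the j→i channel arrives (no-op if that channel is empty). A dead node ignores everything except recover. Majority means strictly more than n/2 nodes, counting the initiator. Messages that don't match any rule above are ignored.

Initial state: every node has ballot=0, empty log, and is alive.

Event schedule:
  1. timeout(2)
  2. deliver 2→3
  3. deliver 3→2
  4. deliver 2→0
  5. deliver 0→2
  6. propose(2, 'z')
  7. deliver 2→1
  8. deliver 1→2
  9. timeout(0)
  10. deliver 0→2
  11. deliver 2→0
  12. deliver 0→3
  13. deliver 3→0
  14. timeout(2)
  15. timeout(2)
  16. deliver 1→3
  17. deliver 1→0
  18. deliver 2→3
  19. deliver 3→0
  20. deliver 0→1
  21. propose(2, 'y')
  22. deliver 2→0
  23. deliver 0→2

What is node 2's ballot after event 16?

18

step 1 timeout(2): 2={cand,b=6,log=-}
step 2 deliver 2→3: 3={foll,b=6,log=-}
step 3 deliver 3→2: —
step 4 deliver 2→0: 0={foll,b=6,log=-}
step 5 deliver 0→2: 2={lead,b=6,log=-}
step 6 propose(2,'z'): —
step 7 deliver 2→1: 1={foll,b=6,log=-}
step 8 deliver 1→2: —
step 9 timeout(0): 0={cand,b=8,log=-}
step 10 deliver 0→2: 2={foll,b=8,log=-}
step 11 deliver 2→0: —
step 12 deliver 0→3: 3={foll,b=8,log=-}
step 13 deliver 3→0: —
step 14 timeout(2): 2={cand,b=14,log=-}
step 15 timeout(2): 2={cand,b=18,log=-}
step 16 deliver 1→3: —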